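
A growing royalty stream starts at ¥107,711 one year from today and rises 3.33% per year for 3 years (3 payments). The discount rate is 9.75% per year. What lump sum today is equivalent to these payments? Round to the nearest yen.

Periodic rate r = 0.0975 per year.
Growing ordinary annuity: PV = PMT₁ × [1 − ((1+g)/(1+r))^n] / (r − g) = 107,711 × [1 − ((1+0.0333)/(1+r))^3] / (r − 0.0333) = ¥277,539.

¥277,539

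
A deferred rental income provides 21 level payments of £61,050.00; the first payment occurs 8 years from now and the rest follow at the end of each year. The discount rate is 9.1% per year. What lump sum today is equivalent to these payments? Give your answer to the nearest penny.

Ordinary annuity of 21 payments, first payment at period 8.
Periodic rate r = 0.091 per year.
The ordinary-annuity PV formula values the stream one period before the first payment (period 7); discount that back 7 periods:
PV₀ = 61,050 × [1 − (1+r)^−21] / r × (1+r)^−7 = £306,092.35

£306,092.35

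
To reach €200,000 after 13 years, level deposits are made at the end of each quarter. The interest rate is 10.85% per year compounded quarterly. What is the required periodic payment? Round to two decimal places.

€1,795.34

Level ordinary annuity; solve FV = PMT × [((1+r)^n − 1)/r] for PMT.
Periodic rate r = 0.1085/4 per quarter; n is counted in quarters.
With n = 52: PMT = 200,000 / ([((1+r)^n − 1)/r]) = €1,795.34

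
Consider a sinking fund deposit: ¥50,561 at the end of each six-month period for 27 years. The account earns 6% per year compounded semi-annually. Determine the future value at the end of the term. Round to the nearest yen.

¥6,630,443

This is an ordinary annuity: 54 deposits of ¥50,561 at the end of each six-month period.
Periodic rate r = 0.06/2 per half-year; n is counted in half-years.
FV = PMT × [((1+r)^n − 1)/r] = 50,561 × [(1+r)^54 − 1] / r = ¥6,630,443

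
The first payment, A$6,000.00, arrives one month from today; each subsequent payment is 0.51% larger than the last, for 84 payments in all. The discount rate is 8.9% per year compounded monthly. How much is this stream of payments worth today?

Periodic rate r = 0.089/12 per month; n is counted in months.
Growing ordinary annuity: PV = PMT₁ × [1 − ((1+g)/(1+r))^n] / (r − g) = 6,000 × [1 − ((1+0.0051)/(1+r))^84] / (r − 0.0051) = A$455,411.23.

A$455,411.23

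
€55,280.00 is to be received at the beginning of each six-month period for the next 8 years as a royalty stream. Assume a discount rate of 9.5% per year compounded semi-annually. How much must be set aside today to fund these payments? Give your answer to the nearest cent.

This is an annuity due: 16 payments of €55,280.00 at the beginning of each six-month period.
Periodic rate r = 0.095/2 per half-year; n is counted in half-years.
PV = PMT × [(1 − (1+r)^−n)/r] × (1+r) = 55,280 × [1 − (1+r)^−16] / r × (1+r) = €638,887.88

€638,887.88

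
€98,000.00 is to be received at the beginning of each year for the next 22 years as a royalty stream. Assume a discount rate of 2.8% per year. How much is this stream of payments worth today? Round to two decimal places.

This is an annuity due: 22 payments of €98,000.00 at the beginning of each year.
Periodic rate r = 0.028 per year.
PV = PMT × [(1 − (1+r)^−n)/r] × (1+r) = 98,000 × [1 − (1+r)^−22] / r × (1+r) = €1,638,196.01

€1,638,196.01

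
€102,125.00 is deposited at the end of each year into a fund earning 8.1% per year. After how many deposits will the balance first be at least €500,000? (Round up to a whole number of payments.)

Periodic rate r = 0.081 per year.
Ordinary annuity FV: 500,000 = 102,125 × [((1+r)^n − 1)/r].
(1+r)^n = 1 + 500,000 × r / 102,125, so n = ln(1 + 500,000·r/102,125) / ln(1+r) = 4.29.
Round up to a whole number of payments: n = 5.

5 payments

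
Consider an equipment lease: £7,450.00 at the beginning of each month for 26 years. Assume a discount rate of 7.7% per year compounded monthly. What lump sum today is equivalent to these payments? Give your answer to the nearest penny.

This is an annuity due: 312 payments of £7,450.00 at the beginning of each month.
Periodic rate r = 0.077/12 per month; n is counted in months.
PV = PMT × [(1 − (1+r)^−n)/r] × (1+r) = 7,450 × [1 − (1+r)^−312] / r × (1+r) = £1,009,654.51

£1,009,654.51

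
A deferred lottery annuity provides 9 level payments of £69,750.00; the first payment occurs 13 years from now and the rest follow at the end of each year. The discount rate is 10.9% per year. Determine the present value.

Ordinary annuity of 9 payments, first payment at period 13.
Periodic rate r = 0.109 per year.
The ordinary-annuity PV formula values the stream one period before the first payment (period 12); discount that back 12 periods:
PV₀ = 69,750 × [1 − (1+r)^−9] / r × (1+r)^−12 = £112,029.87

£112,029.87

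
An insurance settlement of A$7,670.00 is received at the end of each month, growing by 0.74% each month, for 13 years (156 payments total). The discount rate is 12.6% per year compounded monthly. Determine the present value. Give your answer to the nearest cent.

Periodic rate r = 0.126/12 per month; n is counted in months.
Growing ordinary annuity: PV = PMT₁ × [1 − ((1+g)/(1+r))^n] / (r − g) = 7,670 × [1 − ((1+0.0074)/(1+r))^156] / (r − 0.0074) = A$942,147.77.

A$942,147.77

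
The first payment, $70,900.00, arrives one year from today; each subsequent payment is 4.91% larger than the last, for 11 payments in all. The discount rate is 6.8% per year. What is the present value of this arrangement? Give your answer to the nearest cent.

Periodic rate r = 0.068 per year.
Growing ordinary annuity: PV = PMT₁ × [1 − ((1+g)/(1+r))^n] / (r − g) = 70,900 × [1 − ((1+0.0491)/(1+r))^11] / (r − 0.0491) = $668,941.11.

$668,941.11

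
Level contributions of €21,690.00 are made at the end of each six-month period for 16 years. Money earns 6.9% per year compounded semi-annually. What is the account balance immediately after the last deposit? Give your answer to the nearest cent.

€1,232,604.00

This is an ordinary annuity: 32 deposits of €21,690.00 at the end of each six-month period.
Periodic rate r = 0.069/2 per half-year; n is counted in half-years.
FV = PMT × [((1+r)^n − 1)/r] = 21,690 × [(1+r)^32 − 1] / r = €1,232,604.00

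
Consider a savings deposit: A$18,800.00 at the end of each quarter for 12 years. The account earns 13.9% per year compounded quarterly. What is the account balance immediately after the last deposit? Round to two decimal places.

A$2,247,064.41

This is an ordinary annuity: 48 deposits of A$18,800.00 at the end of each quarter.
Periodic rate r = 0.139/4 per quarter; n is counted in quarters.
FV = PMT × [((1+r)^n − 1)/r] = 18,800 × [(1+r)^48 − 1] / r = A$2,247,064.41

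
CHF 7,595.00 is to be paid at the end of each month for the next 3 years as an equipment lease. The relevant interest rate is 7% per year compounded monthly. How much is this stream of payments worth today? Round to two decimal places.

CHF 245,975.20

This is an ordinary annuity: 36 payments of CHF 7,595.00 at the end of each month.
Periodic rate r = 0.07/12 per month; n is counted in months.
PV = PMT × [(1 − (1+r)^−n)/r] = 7,595 × [1 − (1+r)^−36] / r = CHF 245,975.20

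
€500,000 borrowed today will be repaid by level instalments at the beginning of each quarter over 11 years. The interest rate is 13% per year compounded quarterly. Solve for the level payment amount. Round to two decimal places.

Level annuity due; solve PV = PMT × [(1 − (1+r)^−n)/r] × (1+r) for PMT.
Periodic rate r = 0.13/4 per quarter; n is counted in quarters.
With n = 44: PMT = 500,000 / ([(1 − (1+r)^−n)/r] × (1+r)) = €20,840.58

€20,840.58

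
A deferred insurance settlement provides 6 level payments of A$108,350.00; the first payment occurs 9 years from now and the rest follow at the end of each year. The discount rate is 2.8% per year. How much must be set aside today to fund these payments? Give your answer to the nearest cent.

A$473,742.36

Ordinary annuity of 6 payments, first payment at period 9.
Periodic rate r = 0.028 per year.
The ordinary-annuity PV formula values the stream one period before the first payment (period 8); discount that back 8 periods:
PV₀ = 108,350 × [1 − (1+r)^−6] / r × (1+r)^−8 = A$473,742.36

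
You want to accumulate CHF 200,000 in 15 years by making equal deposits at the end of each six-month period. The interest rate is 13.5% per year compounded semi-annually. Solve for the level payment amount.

Level ordinary annuity; solve FV = PMT × [((1+r)^n − 1)/r] for PMT.
Periodic rate r = 0.135/2 per half-year; n is counted in half-years.
With n = 30: PMT = 200,000 / ([((1+r)^n − 1)/r]) = CHF 2,214.43

CHF 2,214.43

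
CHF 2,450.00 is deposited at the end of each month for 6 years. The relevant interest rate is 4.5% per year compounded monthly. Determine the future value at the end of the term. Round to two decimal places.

CHF 202,078.03

This is an ordinary annuity: 72 deposits of CHF 2,450.00 at the end of each month.
Periodic rate r = 0.045/12 per month; n is counted in months.
FV = PMT × [((1+r)^n − 1)/r] = 2,450 × [(1+r)^72 − 1] / r = CHF 202,078.03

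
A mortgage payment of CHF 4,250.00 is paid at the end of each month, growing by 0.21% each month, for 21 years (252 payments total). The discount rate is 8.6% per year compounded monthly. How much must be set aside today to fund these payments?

CHF 603,465.03

Periodic rate r = 0.086/12 per month; n is counted in months.
Growing ordinary annuity: PV = PMT₁ × [1 − ((1+g)/(1+r))^n] / (r − g) = 4,250 × [1 − ((1+0.0021)/(1+r))^252] / (r − 0.0021) = CHF 603,465.03.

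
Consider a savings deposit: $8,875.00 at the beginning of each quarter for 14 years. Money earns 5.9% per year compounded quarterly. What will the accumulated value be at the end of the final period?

$775,683.92

This is an annuity due: 56 deposits of $8,875.00 at the beginning of each quarter.
Periodic rate r = 0.059/4 per quarter; n is counted in quarters.
FV = PMT × [((1+r)^n − 1)/r] × (1+r) = 8,875 × [(1+r)^56 − 1] / r × (1+r) = $775,683.92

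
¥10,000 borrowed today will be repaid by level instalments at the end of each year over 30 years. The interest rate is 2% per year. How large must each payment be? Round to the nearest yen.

Level ordinary annuity; solve PV = PMT × [(1 − (1+r)^−n)/r] for PMT.
Periodic rate r = 0.02 per year.
With n = 30: PMT = 10,000 / ([(1 − (1+r)^−n)/r]) = ¥446

¥446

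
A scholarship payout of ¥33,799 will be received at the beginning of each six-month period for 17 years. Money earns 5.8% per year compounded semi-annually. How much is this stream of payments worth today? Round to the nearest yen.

This is an annuity due: 34 payments of ¥33,799 at the beginning of each six-month period.
Periodic rate r = 0.058/2 per half-year; n is counted in half-years.
PV = PMT × [(1 − (1+r)^−n)/r] × (1+r) = 33,799 × [1 − (1+r)^−34] / r × (1+r) = ¥745,551

¥745,551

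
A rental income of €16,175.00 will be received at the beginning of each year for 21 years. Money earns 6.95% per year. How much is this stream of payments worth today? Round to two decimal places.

This is an annuity due: 21 payments of €16,175.00 at the beginning of each year.
Periodic rate r = 0.0695 per year.
PV = PMT × [(1 − (1+r)^−n)/r] × (1+r) = 16,175 × [1 − (1+r)^−21] / r × (1+r) = €188,201.12

€188,201.12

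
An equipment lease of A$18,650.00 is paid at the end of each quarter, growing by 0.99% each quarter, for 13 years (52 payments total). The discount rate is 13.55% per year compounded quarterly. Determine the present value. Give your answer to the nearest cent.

Periodic rate r = 0.1355/4 per quarter; n is counted in quarters.
Growing ordinary annuity: PV = PMT₁ × [1 − ((1+g)/(1+r))^n] / (r − g) = 18,650 × [1 − ((1+0.0099)/(1+r))^52] / (r − 0.0099) = A$548,248.20.

A$548,248.20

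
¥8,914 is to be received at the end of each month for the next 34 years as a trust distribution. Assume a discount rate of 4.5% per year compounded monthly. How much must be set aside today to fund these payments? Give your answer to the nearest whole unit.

This is an ordinary annuity: 408 payments of ¥8,914 at the end of each month.
Periodic rate r = 0.045/12 per month; n is counted in months.
PV = PMT × [(1 − (1+r)^−n)/r] = 8,914 × [1 − (1+r)^−408] / r = ¥1,860,872

¥1,860,872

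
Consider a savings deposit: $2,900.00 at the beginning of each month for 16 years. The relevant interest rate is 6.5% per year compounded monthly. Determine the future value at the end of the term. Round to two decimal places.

This is an annuity due: 192 deposits of $2,900.00 at the beginning of each month.
Periodic rate r = 0.065/12 per month; n is counted in months.
FV = PMT × [((1+r)^n − 1)/r] × (1+r) = 2,900 × [(1+r)^192 − 1] / r × (1+r) = $980,371.23

$980,371.23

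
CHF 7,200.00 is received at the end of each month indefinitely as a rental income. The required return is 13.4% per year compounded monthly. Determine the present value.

CHF 644,776.12

Periodic rate r = 0.134/12 per month.
Level perpetuity: PV = PMT / r = 7,200 / (0.134/12) = CHF 644,776.12.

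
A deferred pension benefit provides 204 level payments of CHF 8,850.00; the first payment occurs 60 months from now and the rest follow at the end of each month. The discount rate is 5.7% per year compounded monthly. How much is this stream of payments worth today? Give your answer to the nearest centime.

CHF 872,940.34

Ordinary annuity of 204 payments, first payment at period 60.
Periodic rate r = 0.057/12 per month; n is counted in months.
The ordinary-annuity PV formula values the stream one period before the first payment (period 59); discount that back 59 periods:
PV₀ = 8,850 × [1 − (1+r)^−204] / r × (1+r)^−59 = CHF 872,940.34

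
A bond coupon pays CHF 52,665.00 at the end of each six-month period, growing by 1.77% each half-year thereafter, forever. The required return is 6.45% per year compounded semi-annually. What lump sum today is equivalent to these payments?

CHF 3,619,587.63

Periodic rate r = 0.0645/2 per half-year.
Growing perpetuity (Gordon): PV = PMT₁ / (r − g) = 52,665 / (r − 0.0177) = CHF 3,619,587.63.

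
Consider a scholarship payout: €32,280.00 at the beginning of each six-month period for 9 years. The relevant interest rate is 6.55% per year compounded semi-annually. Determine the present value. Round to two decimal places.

This is an annuity due: 18 payments of €32,280.00 at the beginning of each six-month period.
Periodic rate r = 0.0655/2 per half-year; n is counted in half-years.
PV = PMT × [(1 − (1+r)^−n)/r] × (1+r) = 32,280 × [1 − (1+r)^−18] / r × (1+r) = €448,022.16

€448,022.16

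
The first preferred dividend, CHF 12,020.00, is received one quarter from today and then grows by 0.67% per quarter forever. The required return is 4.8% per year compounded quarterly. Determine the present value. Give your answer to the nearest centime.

Periodic rate r = 0.048/4 per quarter.
Growing perpetuity (Gordon): PV = PMT₁ / (r − g) = 12,020 / (r − 0.0067) = CHF 2,267,924.53.

CHF 2,267,924.53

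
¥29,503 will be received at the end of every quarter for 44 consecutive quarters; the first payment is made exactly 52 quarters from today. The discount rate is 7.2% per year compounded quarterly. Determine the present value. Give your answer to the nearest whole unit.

¥358,876

Ordinary annuity of 44 payments, first payment at period 52.
Periodic rate r = 0.072/4 per quarter; n is counted in quarters.
The ordinary-annuity PV formula values the stream one period before the first payment (period 51); discount that back 51 periods:
PV₀ = 29,503 × [1 − (1+r)^−44] / r × (1+r)^−51 = ¥358,876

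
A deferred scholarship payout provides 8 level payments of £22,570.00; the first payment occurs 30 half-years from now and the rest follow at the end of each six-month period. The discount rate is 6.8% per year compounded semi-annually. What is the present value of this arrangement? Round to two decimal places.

Ordinary annuity of 8 payments, first payment at period 30.
Periodic rate r = 0.068/2 per half-year; n is counted in half-years.
The ordinary-annuity PV formula values the stream one period before the first payment (period 29); discount that back 29 periods:
PV₀ = 22,570 × [1 − (1+r)^−8] / r × (1+r)^−29 = £59,082.27

£59,082.27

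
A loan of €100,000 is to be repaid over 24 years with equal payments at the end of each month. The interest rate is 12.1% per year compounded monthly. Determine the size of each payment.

Level ordinary annuity; solve PV = PMT × [(1 − (1+r)^−n)/r] for PMT.
Periodic rate r = 0.121/12 per month; n is counted in months.
With n = 288: PMT = 100,000 / ([(1 − (1+r)^−n)/r]) = €1,067.70

€1,067.70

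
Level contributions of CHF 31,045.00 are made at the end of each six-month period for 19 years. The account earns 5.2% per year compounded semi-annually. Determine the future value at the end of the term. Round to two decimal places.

CHF 1,972,742.50

This is an ordinary annuity: 38 deposits of CHF 31,045.00 at the end of each six-month period.
Periodic rate r = 0.052/2 per half-year; n is counted in half-years.
FV = PMT × [((1+r)^n − 1)/r] = 31,045 × [(1+r)^38 − 1] / r = CHF 1,972,742.50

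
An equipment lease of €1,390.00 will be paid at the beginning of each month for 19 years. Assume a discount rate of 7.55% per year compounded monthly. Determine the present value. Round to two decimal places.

€169,115.00

This is an annuity due: 228 payments of €1,390.00 at the beginning of each month.
Periodic rate r = 0.0755/12 per month; n is counted in months.
PV = PMT × [(1 − (1+r)^−n)/r] × (1+r) = 1,390 × [1 − (1+r)^−228] / r × (1+r) = €169,115.00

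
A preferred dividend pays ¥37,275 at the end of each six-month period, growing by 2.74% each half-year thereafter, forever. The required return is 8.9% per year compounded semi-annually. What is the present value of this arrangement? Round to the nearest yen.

Periodic rate r = 0.089/2 per half-year.
Growing perpetuity (Gordon): PV = PMT₁ / (r − g) = 37,275 / (r − 0.0274) = ¥2,179,825.

¥2,179,825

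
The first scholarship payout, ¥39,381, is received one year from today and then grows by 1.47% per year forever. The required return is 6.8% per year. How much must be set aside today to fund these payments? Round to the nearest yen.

¥738,856

Periodic rate r = 0.068 per year.
Growing perpetuity (Gordon): PV = PMT₁ / (r − g) = 39,381 / (r − 0.0147) = ¥738,856.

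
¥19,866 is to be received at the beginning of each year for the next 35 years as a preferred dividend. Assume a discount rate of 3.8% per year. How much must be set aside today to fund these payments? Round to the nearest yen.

¥395,554

This is an annuity due: 35 payments of ¥19,866 at the beginning of each year.
Periodic rate r = 0.038 per year.
PV = PMT × [(1 − (1+r)^−n)/r] × (1+r) = 19,866 × [1 − (1+r)^−35] / r × (1+r) = ¥395,554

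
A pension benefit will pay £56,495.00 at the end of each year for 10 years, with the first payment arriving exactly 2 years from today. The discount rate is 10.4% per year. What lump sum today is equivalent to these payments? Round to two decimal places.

Ordinary annuity of 10 payments, first payment at period 2.
Periodic rate r = 0.104 per year.
The ordinary-annuity PV formula values the stream one period before the first payment (period 1); discount that back 1 periods:
PV₀ = 56,495 × [1 − (1+r)^−10] / r × (1+r)^−1 = £309,104.70

£309,104.70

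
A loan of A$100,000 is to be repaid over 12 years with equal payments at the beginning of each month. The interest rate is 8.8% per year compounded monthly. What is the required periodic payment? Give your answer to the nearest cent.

Level annuity due; solve PV = PMT × [(1 − (1+r)^−n)/r] × (1+r) for PMT.
Periodic rate r = 0.088/12 per month; n is counted in months.
With n = 144: PMT = 100,000 / ([(1 − (1+r)^−n)/r] × (1+r)) = A$1,118.59

A$1,118.59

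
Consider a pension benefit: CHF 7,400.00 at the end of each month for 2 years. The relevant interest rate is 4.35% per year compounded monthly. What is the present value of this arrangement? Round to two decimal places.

This is an ordinary annuity: 24 payments of CHF 7,400.00 at the end of each month.
Periodic rate r = 0.0435/12 per month; n is counted in months.
PV = PMT × [(1 − (1+r)^−n)/r] = 7,400 × [1 − (1+r)^−24] / r = CHF 169,799.26

CHF 169,799.26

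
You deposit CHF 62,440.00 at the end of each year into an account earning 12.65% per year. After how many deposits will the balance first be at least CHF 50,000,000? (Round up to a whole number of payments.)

39 payments

Periodic rate r = 0.1265 per year.
Ordinary annuity FV: 50,000,000 = 62,440 × [((1+r)^n − 1)/r].
(1+r)^n = 1 + 50,000,000 × r / 62,440, so n = ln(1 + 50,000,000·r/62,440) / ln(1+r) = 38.85.
Round up to a whole number of payments: n = 39.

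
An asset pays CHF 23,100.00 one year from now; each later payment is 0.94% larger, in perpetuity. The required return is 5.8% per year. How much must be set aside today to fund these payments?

CHF 475,308.64

Periodic rate r = 0.058 per year.
Growing perpetuity (Gordon): PV = PMT₁ / (r − g) = 23,100 / (r − 0.0094) = CHF 475,308.64.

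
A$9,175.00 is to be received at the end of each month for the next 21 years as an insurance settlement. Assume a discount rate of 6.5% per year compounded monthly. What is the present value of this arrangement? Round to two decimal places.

A$1,259,674.21

This is an ordinary annuity: 252 payments of A$9,175.00 at the end of each month.
Periodic rate r = 0.065/12 per month; n is counted in months.
PV = PMT × [(1 − (1+r)^−n)/r] = 9,175 × [1 − (1+r)^−252] / r = A$1,259,674.21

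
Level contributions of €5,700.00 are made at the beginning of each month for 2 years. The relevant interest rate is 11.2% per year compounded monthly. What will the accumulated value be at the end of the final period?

€153,963.02

This is an annuity due: 24 deposits of €5,700.00 at the beginning of each month.
Periodic rate r = 0.112/12 per month; n is counted in months.
FV = PMT × [((1+r)^n − 1)/r] × (1+r) = 5,700 × [(1+r)^24 − 1] / r × (1+r) = €153,963.02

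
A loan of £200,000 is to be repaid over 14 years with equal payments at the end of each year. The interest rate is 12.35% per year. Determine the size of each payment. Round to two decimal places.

Level ordinary annuity; solve PV = PMT × [(1 − (1+r)^−n)/r] for PMT.
Periodic rate r = 0.1235 per year.
With n = 14: PMT = 200,000 / ([(1 − (1+r)^−n)/r]) = £30,716.58

£30,716.58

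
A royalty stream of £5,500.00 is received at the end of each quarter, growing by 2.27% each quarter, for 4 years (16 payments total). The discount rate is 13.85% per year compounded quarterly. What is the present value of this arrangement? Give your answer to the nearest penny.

Periodic rate r = 0.1385/4 per quarter; n is counted in quarters.
Growing ordinary annuity: PV = PMT₁ × [1 − ((1+g)/(1+r))^n] / (r − g) = 5,500 × [1 − ((1+0.0227)/(1+r))^16] / (r − 0.0227) = £78,083.51.

£78,083.51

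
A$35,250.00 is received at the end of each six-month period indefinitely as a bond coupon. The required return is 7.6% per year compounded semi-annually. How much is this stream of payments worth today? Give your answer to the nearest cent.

Periodic rate r = 0.076/2 per half-year.
Level perpetuity: PV = PMT / r = 35,250 / (0.076/2) = A$927,631.58.

A$927,631.58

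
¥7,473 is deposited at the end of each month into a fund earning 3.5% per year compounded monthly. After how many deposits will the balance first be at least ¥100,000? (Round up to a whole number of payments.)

14 payments

Periodic rate r = 0.035/12 per month; n is counted in months.
Ordinary annuity FV: 100,000 = 7,473 × [((1+r)^n − 1)/r].
(1+r)^n = 1 + 100,000 × r / 7,473, so n = ln(1 + 100,000·r/7,473) / ln(1+r) = 13.15.
Round up to a whole number of payments: n = 14.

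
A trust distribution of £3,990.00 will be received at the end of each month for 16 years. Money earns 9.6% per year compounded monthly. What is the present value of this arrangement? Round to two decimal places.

£390,740.80

This is an ordinary annuity: 192 payments of £3,990.00 at the end of each month.
Periodic rate r = 0.096/12 per month; n is counted in months.
PV = PMT × [(1 − (1+r)^−n)/r] = 3,990 × [1 − (1+r)^−192] / r = £390,740.80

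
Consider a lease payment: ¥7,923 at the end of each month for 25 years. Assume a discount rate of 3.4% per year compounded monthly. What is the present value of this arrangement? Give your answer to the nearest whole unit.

This is an ordinary annuity: 300 payments of ¥7,923 at the end of each month.
Periodic rate r = 0.034/12 per month; n is counted in months.
PV = PMT × [(1 − (1+r)^−n)/r] = 7,923 × [1 − (1+r)^−300] / r = ¥1,599,713

¥1,599,713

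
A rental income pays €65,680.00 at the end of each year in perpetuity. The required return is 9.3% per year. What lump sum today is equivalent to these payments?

Periodic rate r = 0.093 per year.
Level perpetuity: PV = PMT / r = 65,680 / (0.093) = €706,236.56.

€706,236.56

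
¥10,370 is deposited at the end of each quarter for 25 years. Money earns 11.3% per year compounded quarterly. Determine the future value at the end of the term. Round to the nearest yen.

¥5,584,498

This is an ordinary annuity: 100 deposits of ¥10,370 at the end of each quarter.
Periodic rate r = 0.113/4 per quarter; n is counted in quarters.
FV = PMT × [((1+r)^n − 1)/r] = 10,370 × [(1+r)^100 − 1] / r = ¥5,584,498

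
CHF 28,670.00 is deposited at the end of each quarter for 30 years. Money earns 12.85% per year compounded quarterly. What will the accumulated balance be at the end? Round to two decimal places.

CHF 38,777,372.22

This is an ordinary annuity: 120 deposits of CHF 28,670.00 at the end of each quarter.
Periodic rate r = 0.1285/4 per quarter; n is counted in quarters.
FV = PMT × [((1+r)^n − 1)/r] = 28,670 × [(1+r)^120 − 1] / r = CHF 38,777,372.22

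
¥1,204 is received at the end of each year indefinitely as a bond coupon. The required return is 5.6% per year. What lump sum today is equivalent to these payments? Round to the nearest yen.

¥21,500

Periodic rate r = 0.056 per year.
Level perpetuity: PV = PMT / r = 1,204 / (0.056) = ¥21,500.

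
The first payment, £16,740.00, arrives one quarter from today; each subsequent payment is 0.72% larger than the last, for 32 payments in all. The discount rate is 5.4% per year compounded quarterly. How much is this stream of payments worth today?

Periodic rate r = 0.054/4 per quarter; n is counted in quarters.
Growing ordinary annuity: PV = PMT₁ × [1 − ((1+g)/(1+r))^n] / (r − g) = 16,740 × [1 − ((1+0.0072)/(1+r))^32] / (r − 0.0072) = £480,647.45.

£480,647.45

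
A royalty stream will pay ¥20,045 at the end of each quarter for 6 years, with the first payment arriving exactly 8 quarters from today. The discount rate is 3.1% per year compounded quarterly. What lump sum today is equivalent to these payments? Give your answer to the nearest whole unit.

Ordinary annuity of 24 payments, first payment at period 8.
Periodic rate r = 0.031/4 per quarter; n is counted in quarters.
The ordinary-annuity PV formula values the stream one period before the first payment (period 7); discount that back 7 periods:
PV₀ = 20,045 × [1 − (1+r)^−24] / r × (1+r)^−7 = ¥414,436

¥414,436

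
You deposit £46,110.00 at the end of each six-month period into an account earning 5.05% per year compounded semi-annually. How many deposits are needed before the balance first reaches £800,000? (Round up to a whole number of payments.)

15 payments

Periodic rate r = 0.0505/2 per half-year; n is counted in half-years.
Ordinary annuity FV: 800,000 = 46,110 × [((1+r)^n − 1)/r].
(1+r)^n = 1 + 800,000 × r / 46,110, so n = ln(1 + 800,000·r/46,110) / ln(1+r) = 14.57.
Round up to a whole number of payments: n = 15.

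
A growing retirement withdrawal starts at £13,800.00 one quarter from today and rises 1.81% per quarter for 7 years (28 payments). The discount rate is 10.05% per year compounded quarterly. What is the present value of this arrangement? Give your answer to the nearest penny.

£344,043.87

Periodic rate r = 0.1005/4 per quarter; n is counted in quarters.
Growing ordinary annuity: PV = PMT₁ × [1 − ((1+g)/(1+r))^n] / (r − g) = 13,800 × [1 − ((1+0.0181)/(1+r))^28] / (r − 0.0181) = £344,043.87.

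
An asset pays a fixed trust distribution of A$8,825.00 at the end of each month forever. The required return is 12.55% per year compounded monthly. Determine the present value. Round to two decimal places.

Periodic rate r = 0.1255/12 per month.
Level perpetuity: PV = PMT / r = 8,825 / (0.1255/12) = A$843,824.70.

A$843,824.70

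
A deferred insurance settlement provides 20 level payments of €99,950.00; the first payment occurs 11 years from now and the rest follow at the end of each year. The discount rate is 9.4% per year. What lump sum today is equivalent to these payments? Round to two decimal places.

€361,192.05

Ordinary annuity of 20 payments, first payment at period 11.
Periodic rate r = 0.094 per year.
The ordinary-annuity PV formula values the stream one period before the first payment (period 10); discount that back 10 periods:
PV₀ = 99,950 × [1 − (1+r)^−20] / r × (1+r)^−10 = €361,192.05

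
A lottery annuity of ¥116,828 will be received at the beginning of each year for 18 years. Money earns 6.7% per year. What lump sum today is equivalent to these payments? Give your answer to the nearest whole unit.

This is an annuity due: 18 payments of ¥116,828 at the beginning of each year.
Periodic rate r = 0.067 per year.
PV = PMT × [(1 − (1+r)^−n)/r] × (1+r) = 116,828 × [1 − (1+r)^−18] / r × (1+r) = ¥1,281,532

¥1,281,532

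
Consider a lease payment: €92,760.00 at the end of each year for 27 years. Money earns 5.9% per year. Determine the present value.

This is an ordinary annuity: 27 payments of €92,760.00 at the end of each year.
Periodic rate r = 0.059 per year.
PV = PMT × [(1 − (1+r)^−n)/r] = 92,760 × [1 − (1+r)^−27] / r = €1,237,763.71

€1,237,763.71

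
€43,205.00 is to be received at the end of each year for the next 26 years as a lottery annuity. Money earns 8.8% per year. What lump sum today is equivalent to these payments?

This is an ordinary annuity: 26 payments of €43,205.00 at the end of each year.
Periodic rate r = 0.088 per year.
PV = PMT × [(1 − (1+r)^−n)/r] = 43,205 × [1 − (1+r)^−26] / r = €436,176.07

€436,176.07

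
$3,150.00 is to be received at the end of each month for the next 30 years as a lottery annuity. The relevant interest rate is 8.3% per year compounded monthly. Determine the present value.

This is an ordinary annuity: 360 payments of $3,150.00 at the end of each month.
Periodic rate r = 0.083/12 per month; n is counted in months.
PV = PMT × [(1 − (1+r)^−n)/r] = 3,150 × [1 − (1+r)^−360] / r = $417,337.64

$417,337.64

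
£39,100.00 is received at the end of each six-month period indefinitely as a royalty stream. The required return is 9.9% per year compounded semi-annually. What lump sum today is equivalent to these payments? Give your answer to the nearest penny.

£789,898.99

Periodic rate r = 0.099/2 per half-year.
Level perpetuity: PV = PMT / r = 39,100 / (0.099/2) = £789,898.99.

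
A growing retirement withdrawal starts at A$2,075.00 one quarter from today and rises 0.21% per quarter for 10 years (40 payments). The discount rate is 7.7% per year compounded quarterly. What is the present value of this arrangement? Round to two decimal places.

Periodic rate r = 0.077/4 per quarter; n is counted in quarters.
Growing ordinary annuity: PV = PMT₁ × [1 − ((1+g)/(1+r))^n] / (r − g) = 2,075 × [1 − ((1+0.0021)/(1+r))^40] / (r − 0.0021) = A$59,619.62.

A$59,619.62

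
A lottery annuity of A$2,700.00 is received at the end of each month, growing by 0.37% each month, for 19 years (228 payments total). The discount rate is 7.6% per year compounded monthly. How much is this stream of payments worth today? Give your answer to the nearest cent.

Periodic rate r = 0.076/12 per month; n is counted in months.
Growing ordinary annuity: PV = PMT₁ × [1 − ((1+g)/(1+r))^n] / (r − g) = 2,700 × [1 − ((1+0.0037)/(1+r))^228] / (r − 0.0037) = A$461,147.82.

A$461,147.82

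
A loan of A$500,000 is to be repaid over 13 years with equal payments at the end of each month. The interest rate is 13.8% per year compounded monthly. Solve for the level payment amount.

A$6,911.10

Level ordinary annuity; solve PV = PMT × [(1 − (1+r)^−n)/r] for PMT.
Periodic rate r = 0.138/12 per month; n is counted in months.
With n = 156: PMT = 500,000 / ([(1 − (1+r)^−n)/r]) = A$6,911.10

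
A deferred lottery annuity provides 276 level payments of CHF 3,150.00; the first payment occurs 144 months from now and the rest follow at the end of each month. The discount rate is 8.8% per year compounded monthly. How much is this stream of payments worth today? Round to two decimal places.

CHF 130,980.64

Ordinary annuity of 276 payments, first payment at period 144.
Periodic rate r = 0.088/12 per month; n is counted in months.
The ordinary-annuity PV formula values the stream one period before the first payment (period 143); discount that back 143 periods:
PV₀ = 3,150 × [1 − (1+r)^−276] / r × (1+r)^−143 = CHF 130,980.64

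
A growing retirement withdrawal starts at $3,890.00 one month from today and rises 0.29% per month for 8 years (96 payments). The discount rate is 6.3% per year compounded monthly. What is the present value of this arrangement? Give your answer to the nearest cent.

Periodic rate r = 0.063/12 per month; n is counted in months.
Growing ordinary annuity: PV = PMT₁ × [1 − ((1+g)/(1+r))^n] / (r − g) = 3,890 × [1 − ((1+0.0029)/(1+r))^96] / (r − 0.0029) = $333,102.89.

$333,102.89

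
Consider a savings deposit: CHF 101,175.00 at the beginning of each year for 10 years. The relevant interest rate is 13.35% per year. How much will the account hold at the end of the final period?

This is an annuity due: 10 deposits of CHF 101,175.00 at the beginning of each year.
Periodic rate r = 0.1335 per year.
FV = PMT × [((1+r)^n − 1)/r] × (1+r) = 101,175 × [(1+r)^10 − 1] / r × (1+r) = CHF 2,148,619.67

CHF 2,148,619.67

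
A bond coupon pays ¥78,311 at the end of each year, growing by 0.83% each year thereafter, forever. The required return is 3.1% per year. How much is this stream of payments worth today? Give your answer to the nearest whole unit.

¥3,449,824

Periodic rate r = 0.031 per year.
Growing perpetuity (Gordon): PV = PMT₁ / (r − g) = 78,311 / (r − 0.0083) = ¥3,449,824.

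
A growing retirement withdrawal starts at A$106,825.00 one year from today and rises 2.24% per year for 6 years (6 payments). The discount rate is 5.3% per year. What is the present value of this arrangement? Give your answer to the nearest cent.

Periodic rate r = 0.053 per year.
Growing ordinary annuity: PV = PMT₁ × [1 − ((1+g)/(1+r))^n] / (r − g) = 106,825 × [1 − ((1+0.0224)/(1+r))^6] / (r − 0.0224) = A$566,144.93.

A$566,144.93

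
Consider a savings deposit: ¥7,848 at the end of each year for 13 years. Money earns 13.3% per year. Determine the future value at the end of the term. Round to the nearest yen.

This is an ordinary annuity: 13 deposits of ¥7,848 at the end of each year.
Periodic rate r = 0.133 per year.
FV = PMT × [((1+r)^n − 1)/r] = 7,848 × [(1+r)^13 − 1] / r = ¥240,147

¥240,147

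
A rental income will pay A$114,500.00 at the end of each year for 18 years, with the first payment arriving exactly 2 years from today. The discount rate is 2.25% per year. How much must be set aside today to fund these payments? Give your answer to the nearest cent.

Ordinary annuity of 18 payments, first payment at period 2.
Periodic rate r = 0.0225 per year.
The ordinary-annuity PV formula values the stream one period before the first payment (period 1); discount that back 1 periods:
PV₀ = 114,500 × [1 − (1+r)^−18] / r × (1+r)^−1 = A$1,642,491.14

A$1,642,491.14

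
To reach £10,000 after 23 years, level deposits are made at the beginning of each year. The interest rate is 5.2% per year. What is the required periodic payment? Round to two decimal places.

Level annuity due; solve FV = PMT × [((1+r)^n − 1)/r] × (1+r) for PMT.
Periodic rate r = 0.052 per year.
With n = 23: PMT = 10,000 / ([((1+r)^n − 1)/r] × (1+r)) = £223.77

£223.77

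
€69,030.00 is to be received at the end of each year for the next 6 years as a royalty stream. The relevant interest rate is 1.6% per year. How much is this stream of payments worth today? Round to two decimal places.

€391,941.02

This is an ordinary annuity: 6 payments of €69,030.00 at the end of each year.
Periodic rate r = 0.016 per year.
PV = PMT × [(1 − (1+r)^−n)/r] = 69,030 × [1 − (1+r)^−6] / r = €391,941.02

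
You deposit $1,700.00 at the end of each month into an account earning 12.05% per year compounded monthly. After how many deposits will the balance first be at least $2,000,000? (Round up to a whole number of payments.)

256 payments

Periodic rate r = 0.1205/12 per month; n is counted in months.
Ordinary annuity FV: 2,000,000 = 1,700 × [((1+r)^n − 1)/r].
(1+r)^n = 1 + 2,000,000 × r / 1,700, so n = ln(1 + 2,000,000·r/1,700) / ln(1+r) = 255.27.
Round up to a whole number of payments: n = 256.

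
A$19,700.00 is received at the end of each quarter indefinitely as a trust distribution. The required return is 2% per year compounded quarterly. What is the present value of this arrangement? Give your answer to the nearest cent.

Periodic rate r = 0.02/4 per quarter.
Level perpetuity: PV = PMT / r = 19,700 / (0.02/4) = A$3,940,000.00.

A$3,940,000.00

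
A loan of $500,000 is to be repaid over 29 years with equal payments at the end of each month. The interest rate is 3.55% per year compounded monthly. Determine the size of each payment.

$2,303.02

Level ordinary annuity; solve PV = PMT × [(1 − (1+r)^−n)/r] for PMT.
Periodic rate r = 0.0355/12 per month; n is counted in months.
With n = 348: PMT = 500,000 / ([(1 − (1+r)^−n)/r]) = $2,303.02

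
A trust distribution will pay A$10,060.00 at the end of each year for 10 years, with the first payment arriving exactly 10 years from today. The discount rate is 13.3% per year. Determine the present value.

A$17,532.33

Ordinary annuity of 10 payments, first payment at period 10.
Periodic rate r = 0.133 per year.
The ordinary-annuity PV formula values the stream one period before the first payment (period 9); discount that back 9 periods:
PV₀ = 10,060 × [1 − (1+r)^−10] / r × (1+r)^−9 = A$17,532.33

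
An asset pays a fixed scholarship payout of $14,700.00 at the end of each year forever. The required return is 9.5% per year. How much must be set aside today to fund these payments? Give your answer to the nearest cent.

$154,736.84

Periodic rate r = 0.095 per year.
Level perpetuity: PV = PMT / r = 14,700 / (0.095) = $154,736.84.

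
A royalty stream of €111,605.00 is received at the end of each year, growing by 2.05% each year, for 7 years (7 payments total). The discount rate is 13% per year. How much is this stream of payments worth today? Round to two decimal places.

Periodic rate r = 0.13 per year.
Growing ordinary annuity: PV = PMT₁ × [1 − ((1+g)/(1+r))^n] / (r − g) = 111,605 × [1 − ((1+0.0205)/(1+r))^7] / (r − 0.0205) = €519,866.34.

€519,866.34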